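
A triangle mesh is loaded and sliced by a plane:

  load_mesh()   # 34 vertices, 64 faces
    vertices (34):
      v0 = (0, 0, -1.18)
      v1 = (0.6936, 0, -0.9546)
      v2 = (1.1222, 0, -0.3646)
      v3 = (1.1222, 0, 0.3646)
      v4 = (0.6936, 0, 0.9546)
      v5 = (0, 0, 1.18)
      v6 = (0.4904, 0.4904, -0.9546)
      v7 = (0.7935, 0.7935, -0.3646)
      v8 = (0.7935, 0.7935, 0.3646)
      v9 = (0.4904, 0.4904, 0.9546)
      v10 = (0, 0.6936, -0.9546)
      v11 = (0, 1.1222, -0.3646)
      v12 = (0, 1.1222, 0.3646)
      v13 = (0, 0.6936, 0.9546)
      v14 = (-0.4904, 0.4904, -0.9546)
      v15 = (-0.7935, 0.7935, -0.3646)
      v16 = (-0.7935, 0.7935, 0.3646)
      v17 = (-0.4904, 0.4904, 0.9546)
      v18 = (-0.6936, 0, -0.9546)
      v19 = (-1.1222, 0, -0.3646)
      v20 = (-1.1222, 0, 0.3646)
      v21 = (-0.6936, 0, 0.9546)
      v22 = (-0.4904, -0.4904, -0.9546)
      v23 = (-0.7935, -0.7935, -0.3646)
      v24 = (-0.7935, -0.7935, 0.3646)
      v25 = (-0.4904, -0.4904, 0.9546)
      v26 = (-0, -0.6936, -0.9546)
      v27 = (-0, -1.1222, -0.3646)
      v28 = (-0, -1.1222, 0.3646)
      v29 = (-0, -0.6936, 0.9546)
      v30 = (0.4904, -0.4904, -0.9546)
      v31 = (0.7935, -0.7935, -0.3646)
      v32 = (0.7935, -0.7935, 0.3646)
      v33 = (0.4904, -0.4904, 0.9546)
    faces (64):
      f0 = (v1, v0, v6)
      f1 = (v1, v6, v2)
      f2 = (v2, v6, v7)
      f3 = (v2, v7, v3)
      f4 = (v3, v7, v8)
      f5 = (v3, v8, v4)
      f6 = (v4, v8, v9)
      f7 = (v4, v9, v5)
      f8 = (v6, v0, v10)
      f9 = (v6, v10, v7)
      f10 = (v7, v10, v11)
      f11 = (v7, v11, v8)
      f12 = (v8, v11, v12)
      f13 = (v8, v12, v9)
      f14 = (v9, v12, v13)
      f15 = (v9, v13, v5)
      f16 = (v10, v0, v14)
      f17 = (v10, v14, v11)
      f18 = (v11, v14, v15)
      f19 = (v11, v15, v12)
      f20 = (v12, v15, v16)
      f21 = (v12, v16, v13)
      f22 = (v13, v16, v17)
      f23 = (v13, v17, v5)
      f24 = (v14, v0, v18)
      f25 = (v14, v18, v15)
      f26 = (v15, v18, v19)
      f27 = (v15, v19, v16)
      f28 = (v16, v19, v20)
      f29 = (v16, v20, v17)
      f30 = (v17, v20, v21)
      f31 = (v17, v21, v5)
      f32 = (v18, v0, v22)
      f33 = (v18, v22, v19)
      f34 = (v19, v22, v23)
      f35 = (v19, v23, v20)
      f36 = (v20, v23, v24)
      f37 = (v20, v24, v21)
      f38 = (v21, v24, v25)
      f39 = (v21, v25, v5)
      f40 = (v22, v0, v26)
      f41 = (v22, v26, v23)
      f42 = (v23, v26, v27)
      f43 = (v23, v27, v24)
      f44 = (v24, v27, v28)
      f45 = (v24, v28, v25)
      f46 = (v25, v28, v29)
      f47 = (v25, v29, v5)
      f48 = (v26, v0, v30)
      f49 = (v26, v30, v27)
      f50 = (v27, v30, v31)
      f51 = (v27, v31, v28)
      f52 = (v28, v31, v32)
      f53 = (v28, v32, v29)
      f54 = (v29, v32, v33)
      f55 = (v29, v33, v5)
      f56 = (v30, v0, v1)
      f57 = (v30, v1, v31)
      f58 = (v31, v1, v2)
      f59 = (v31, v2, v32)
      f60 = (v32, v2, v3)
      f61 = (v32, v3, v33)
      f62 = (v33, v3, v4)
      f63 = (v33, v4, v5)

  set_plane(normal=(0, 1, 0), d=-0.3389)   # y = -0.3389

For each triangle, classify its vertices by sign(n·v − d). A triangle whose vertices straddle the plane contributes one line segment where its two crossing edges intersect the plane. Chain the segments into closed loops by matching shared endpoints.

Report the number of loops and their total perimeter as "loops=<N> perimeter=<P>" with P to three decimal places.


loops=1 perimeter=6.645

Straddling triangles (20 of 64):
  (v18,v0,v22) [++-] → (-0.3389, -0.3389, -1.02423)–(-0.553175, -0.3389, -0.9546)  len=0.2253
  (v18,v22,v19) [+-+] → (-0.553175, -0.3389, -0.9546)–(-0.685583, -0.3389, -0.77233)  len=0.2253
  (v19,v22,v23) [+--] → (-0.685583, -0.3389, -0.77233)–(-0.981814, -0.3389, -0.3646)  len=0.5040
  (v19,v23,v20) [+-+] → (-0.981814, -0.3389, -0.3646)–(-0.981814, -0.3389, 0.0531622)  len=0.4178
  (v20,v23,v24) [+--] → (-0.981814, -0.3389, 0.0531622)–(-0.981814, -0.3389, 0.3646)  len=0.3114
  (v20,v24,v21) [+-+] → (-0.981814, -0.3389, 0.3646)–(-0.736267, -0.3389, 0.702614)  len=0.4178
  (v21,v24,v25) [+--] → (-0.736267, -0.3389, 0.702614)–(-0.553175, -0.3389, 0.9546)  len=0.3115
  (v21,v25,v5) [+-+] → (-0.553175, -0.3389, 0.9546)–(-0.3389, -0.3389, 1.02423)  len=0.2253
  (v22,v0,v26) [-+-] → (-0.3389, -0.3389, -1.02423)–(0, -0.3389, -1.06987)  len=0.3420
  (v25,v29,v5) [--+] → (0, -0.3389, 1.06987)–(-0.3389, -0.3389, 1.02423)  len=0.3420
  (v26,v0,v30) [-+-] → (0, -0.3389, -1.06987)–(0.3389, -0.3389, -1.02423)  len=0.3420
  (v29,v33,v5) [--+] → (0.3389, -0.3389, 1.02423)–(0, -0.3389, 1.06987)  len=0.3420
  (v30,v0,v1) [-++] → (0.3389, -0.3389, -1.02423)–(0.553175, -0.3389, -0.9546)  len=0.2253
  (v30,v1,v31) [-+-] → (0.553175, -0.3389, -0.9546)–(0.736267, -0.3389, -0.702614)  len=0.3115
  (v31,v1,v2) [-++] → (0.736267, -0.3389, -0.702614)–(0.981814, -0.3389, -0.3646)  len=0.4178
  (v31,v2,v32) [-+-] → (0.981814, -0.3389, -0.3646)–(0.981814, -0.3389, -0.0531622)  len=0.3114
  (v32,v2,v3) [-++] → (0.981814, -0.3389, -0.0531622)–(0.981814, -0.3389, 0.3646)  len=0.4178
  (v32,v3,v33) [-+-] → (0.981814, -0.3389, 0.3646)–(0.685583, -0.3389, 0.77233)  len=0.5040
  (v33,v3,v4) [-++] → (0.685583, -0.3389, 0.77233)–(0.553175, -0.3389, 0.9546)  len=0.2253
  (v33,v4,v5) [-++] → (0.553175, -0.3389, 0.9546)–(0.3389, -0.3389, 1.02423)  len=0.2253

Chained into 1 loop(s):
  loop 1: 20 segments, perimeter = 6.6445
Total perimeter = 6.645


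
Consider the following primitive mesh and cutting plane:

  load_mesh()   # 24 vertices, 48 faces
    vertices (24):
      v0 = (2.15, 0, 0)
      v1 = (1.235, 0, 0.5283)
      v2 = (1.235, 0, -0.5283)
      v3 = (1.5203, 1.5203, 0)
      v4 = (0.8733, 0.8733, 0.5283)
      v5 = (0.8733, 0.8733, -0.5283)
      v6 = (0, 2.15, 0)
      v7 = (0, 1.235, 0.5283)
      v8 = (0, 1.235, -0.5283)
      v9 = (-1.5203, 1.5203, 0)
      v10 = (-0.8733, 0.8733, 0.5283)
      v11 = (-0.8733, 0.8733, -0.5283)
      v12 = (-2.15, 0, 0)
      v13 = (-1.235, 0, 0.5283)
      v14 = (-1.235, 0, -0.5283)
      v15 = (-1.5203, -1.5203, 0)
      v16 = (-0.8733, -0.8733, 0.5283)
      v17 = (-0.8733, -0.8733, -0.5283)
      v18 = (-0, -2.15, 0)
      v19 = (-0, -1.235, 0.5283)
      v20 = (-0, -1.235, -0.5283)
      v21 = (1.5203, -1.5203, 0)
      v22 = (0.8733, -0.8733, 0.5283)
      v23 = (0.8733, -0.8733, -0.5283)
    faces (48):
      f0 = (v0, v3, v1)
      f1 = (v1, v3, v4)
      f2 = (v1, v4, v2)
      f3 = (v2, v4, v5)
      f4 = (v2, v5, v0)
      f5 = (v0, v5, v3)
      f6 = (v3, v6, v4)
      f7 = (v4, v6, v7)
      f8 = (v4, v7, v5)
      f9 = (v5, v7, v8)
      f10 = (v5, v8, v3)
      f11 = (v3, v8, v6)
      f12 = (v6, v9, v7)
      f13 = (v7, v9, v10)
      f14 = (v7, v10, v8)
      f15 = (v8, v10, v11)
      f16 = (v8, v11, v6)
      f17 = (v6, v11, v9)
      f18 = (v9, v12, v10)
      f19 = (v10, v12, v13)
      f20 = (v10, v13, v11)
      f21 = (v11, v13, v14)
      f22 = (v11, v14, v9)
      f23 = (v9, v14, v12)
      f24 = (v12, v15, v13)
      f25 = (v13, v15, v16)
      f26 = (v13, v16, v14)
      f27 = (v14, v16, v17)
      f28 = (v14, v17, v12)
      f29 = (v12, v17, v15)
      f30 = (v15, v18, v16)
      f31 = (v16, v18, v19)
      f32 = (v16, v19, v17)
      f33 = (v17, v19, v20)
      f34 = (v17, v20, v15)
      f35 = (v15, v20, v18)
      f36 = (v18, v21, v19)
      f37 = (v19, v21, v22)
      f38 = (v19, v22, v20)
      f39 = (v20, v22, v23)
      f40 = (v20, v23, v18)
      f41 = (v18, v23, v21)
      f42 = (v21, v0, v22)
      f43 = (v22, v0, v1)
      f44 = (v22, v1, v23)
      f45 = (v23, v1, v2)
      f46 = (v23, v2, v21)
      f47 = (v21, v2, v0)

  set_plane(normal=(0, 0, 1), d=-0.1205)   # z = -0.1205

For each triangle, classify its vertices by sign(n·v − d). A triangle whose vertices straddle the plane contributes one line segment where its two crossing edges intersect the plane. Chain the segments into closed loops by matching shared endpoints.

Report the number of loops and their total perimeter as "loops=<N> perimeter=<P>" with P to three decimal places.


loops=2 perimeter=19.448

Straddling triangles (32 of 48):
  (v1,v4,v2) [++-] → (1.0954, 0.337054, -0.1205)–(1.235, 0, -0.1205)  len=0.3648
  (v2,v4,v5) [-+-] → (1.0954, 0.337054, -0.1205)–(0.8733, 0.8733, -0.1205)  len=0.5804
  (v2,v5,v0) [--+] → (1.8588, 0.199191, -0.1205)–(1.9413, 0, -0.1205)  len=0.2156
  (v0,v5,v3) [+-+] → (1.8588, 0.199191, -0.1205)–(1.37273, 1.37273, -0.1205)  len=1.2702
  (v4,v7,v5) [++-] → (0.536246, 1.0129, -0.1205)–(0.8733, 0.8733, -0.1205)  len=0.3648
  (v5,v7,v8) [-+-] → (0.536246, 1.0129, -0.1205)–(0, 1.235, -0.1205)  len=0.5804
  (v5,v8,v3) [--+] → (1.17353, 1.45523, -0.1205)–(1.37273, 1.37273, -0.1205)  len=0.2156
  (v3,v8,v6) [+-+] → (1.17353, 1.45523, -0.1205)–(0, 1.9413, -0.1205)  len=1.2702
  (v7,v10,v8) [++-] → (-0.337054, 1.0954, -0.1205)–(0, 1.235, -0.1205)  len=0.3648
  (v8,v10,v11) [-+-] → (-0.337054, 1.0954, -0.1205)–(-0.8733, 0.8733, -0.1205)  len=0.5804
  (v8,v11,v6) [--+] → (-0.199191, 1.8588, -0.1205)–(0, 1.9413, -0.1205)  len=0.2156
  (v6,v11,v9) [+-+] → (-0.199191, 1.8588, -0.1205)–(-1.37273, 1.37273, -0.1205)  len=1.2702
  (v10,v13,v11) [++-] → (-1.0129, 0.536246, -0.1205)–(-0.8733, 0.8733, -0.1205)  len=0.3648
  (v11,v13,v14) [-+-] → (-1.0129, 0.536246, -0.1205)–(-1.235, 0, -0.1205)  len=0.5804
  (v11,v14,v9) [--+] → (-1.45523, 1.17353, -0.1205)–(-1.37273, 1.37273, -0.1205)  len=0.2156
  (v9,v14,v12) [+-+] → (-1.45523, 1.17353, -0.1205)–(-1.9413, 0, -0.1205)  len=1.2702
  (v13,v16,v14) [++-] → (-1.0954, -0.337054, -0.1205)–(-1.235, 0, -0.1205)  len=0.3648
  (v14,v16,v17) [-+-] → (-1.0954, -0.337054, -0.1205)–(-0.8733, -0.8733, -0.1205)  len=0.5804
  (v14,v17,v12) [--+] → (-1.8588, -0.199191, -0.1205)–(-1.9413, 0, -0.1205)  len=0.2156
  (v12,v17,v15) [+-+] → (-1.8588, -0.199191, -0.1205)–(-1.37273, -1.37273, -0.1205)  len=1.2702
  (v16,v19,v17) [++-] → (-0.536246, -1.0129, -0.1205)–(-0.8733, -0.8733, -0.1205)  len=0.3648
  (v17,v19,v20) [-+-] → (-0.536246, -1.0129, -0.1205)–(0, -1.235, -0.1205)  len=0.5804
  (v17,v20,v15) [--+] → (-1.17353, -1.45523, -0.1205)–(-1.37273, -1.37273, -0.1205)  len=0.2156
  (v15,v20,v18) [+-+] → (-1.17353, -1.45523, -0.1205)–(0, -1.9413, -0.1205)  len=1.2702
  (v19,v22,v20) [++-] → (0.337054, -1.0954, -0.1205)–(0, -1.235, -0.1205)  len=0.3648
  (v20,v22,v23) [-+-] → (0.337054, -1.0954, -0.1205)–(0.8733, -0.8733, -0.1205)  len=0.5804
  (v20,v23,v18) [--+] → (0.199191, -1.8588, -0.1205)–(0, -1.9413, -0.1205)  len=0.2156
  (v18,v23,v21) [+-+] → (0.199191, -1.8588, -0.1205)–(1.37273, -1.37273, -0.1205)  len=1.2702
  (v22,v1,v23) [++-] → (1.0129, -0.536246, -0.1205)–(0.8733, -0.8733, -0.1205)  len=0.3648
  (v23,v1,v2) [-+-] → (1.0129, -0.536246, -0.1205)–(1.235, 0, -0.1205)  len=0.5804
  (v23,v2,v21) [--+] → (1.45523, -1.17353, -0.1205)–(1.37273, -1.37273, -0.1205)  len=0.2156
  (v21,v2,v0) [+-+] → (1.45523, -1.17353, -0.1205)–(1.9413, 0, -0.1205)  len=1.2702

Chained into 2 loop(s):
  loop 1: 16 segments, perimeter = 7.5619
  loop 2: 16 segments, perimeter = 11.8865
Total perimeter = 19.448


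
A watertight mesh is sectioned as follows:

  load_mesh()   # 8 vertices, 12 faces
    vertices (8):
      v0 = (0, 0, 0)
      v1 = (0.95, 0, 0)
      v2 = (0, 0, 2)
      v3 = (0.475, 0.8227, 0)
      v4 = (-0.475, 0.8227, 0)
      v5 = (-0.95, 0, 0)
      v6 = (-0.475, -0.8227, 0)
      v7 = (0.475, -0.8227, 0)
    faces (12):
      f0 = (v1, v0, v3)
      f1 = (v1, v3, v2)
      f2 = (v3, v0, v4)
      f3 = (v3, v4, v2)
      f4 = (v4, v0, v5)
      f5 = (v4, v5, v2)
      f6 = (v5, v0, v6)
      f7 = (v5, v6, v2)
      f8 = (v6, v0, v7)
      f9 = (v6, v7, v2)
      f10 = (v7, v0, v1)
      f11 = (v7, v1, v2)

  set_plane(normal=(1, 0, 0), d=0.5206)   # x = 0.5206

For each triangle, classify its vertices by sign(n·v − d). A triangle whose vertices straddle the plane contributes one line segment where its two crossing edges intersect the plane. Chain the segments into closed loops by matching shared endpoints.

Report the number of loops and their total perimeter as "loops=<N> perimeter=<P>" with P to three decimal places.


loops=1 perimeter=3.829

Straddling triangles (4 of 12):
  (v1,v0,v3) [+--] → (0.5206, 0, 0)–(0.5206, 0.743721, 0)  len=0.7437
  (v1,v3,v2) [+--] → (0.5206, 0.743721, 0)–(0.5206, 0, 0.904)  len=1.1706
  (v7,v0,v1) [--+] → (0.5206, 0, 0)–(0.5206, -0.743721, 0)  len=0.7437
  (v7,v1,v2) [-+-] → (0.5206, -0.743721, 0)–(0.5206, 0, 0.904)  len=1.1706

Chained into 1 loop(s):
  loop 1: 4 segments, perimeter = 3.8287
Total perimeter = 3.829


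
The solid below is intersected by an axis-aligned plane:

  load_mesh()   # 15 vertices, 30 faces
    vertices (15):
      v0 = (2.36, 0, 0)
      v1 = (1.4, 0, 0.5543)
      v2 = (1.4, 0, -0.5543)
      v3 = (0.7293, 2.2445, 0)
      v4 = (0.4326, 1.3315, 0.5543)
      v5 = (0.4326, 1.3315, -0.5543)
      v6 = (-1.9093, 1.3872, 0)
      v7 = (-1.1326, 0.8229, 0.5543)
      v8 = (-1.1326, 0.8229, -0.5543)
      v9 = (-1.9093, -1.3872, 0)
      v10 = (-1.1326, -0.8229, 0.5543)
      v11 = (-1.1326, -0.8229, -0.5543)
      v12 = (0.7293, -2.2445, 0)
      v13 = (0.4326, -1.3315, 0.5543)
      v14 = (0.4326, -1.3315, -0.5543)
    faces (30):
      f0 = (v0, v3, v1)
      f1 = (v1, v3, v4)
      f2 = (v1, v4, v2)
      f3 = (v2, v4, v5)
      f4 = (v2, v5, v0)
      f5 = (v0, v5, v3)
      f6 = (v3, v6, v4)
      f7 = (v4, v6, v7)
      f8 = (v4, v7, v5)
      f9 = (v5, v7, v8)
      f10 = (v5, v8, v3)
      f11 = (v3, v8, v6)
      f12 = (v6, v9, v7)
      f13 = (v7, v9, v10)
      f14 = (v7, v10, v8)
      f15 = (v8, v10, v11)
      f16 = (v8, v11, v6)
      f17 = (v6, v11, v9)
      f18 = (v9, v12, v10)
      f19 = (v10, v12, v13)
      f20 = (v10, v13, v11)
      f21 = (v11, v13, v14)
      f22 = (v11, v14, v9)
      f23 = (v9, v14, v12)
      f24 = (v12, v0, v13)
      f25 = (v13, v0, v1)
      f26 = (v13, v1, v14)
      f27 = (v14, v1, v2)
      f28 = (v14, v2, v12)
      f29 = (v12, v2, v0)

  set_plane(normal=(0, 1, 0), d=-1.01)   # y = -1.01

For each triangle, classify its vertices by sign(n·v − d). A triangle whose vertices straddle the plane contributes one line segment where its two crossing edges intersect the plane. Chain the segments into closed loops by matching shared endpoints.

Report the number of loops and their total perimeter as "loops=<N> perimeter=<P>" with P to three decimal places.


loops=2 perimeter=7.417

Straddling triangles (14 of 30):
  (v6,v9,v7) [+-+] → (-1.9093, -1.01, 0)–(-1.77674, -1.01, 0.0946029)  len=0.1629
  (v7,v9,v10) [+-+] → (-1.77674, -1.01, 0.0946029)–(-1.39012, -1.01, 0.370516)  len=0.4750
  (v6,v11,v9) [++-] → (-1.39012, -1.01, -0.370516)–(-1.9093, -1.01, 0)  len=0.6378
  (v9,v12,v10) [--+] → (-0.887551, -1.01, 0.481347)–(-1.39012, -1.01, 0.370516)  len=0.5146
  (v10,v12,v13) [+--] → (-0.887551, -1.01, 0.481347)–(-0.556806, -1.01, 0.5543)  len=0.3387
  (v10,v13,v11) [+-+] → (-0.556806, -1.01, 0.5543)–(-0.556806, -1.01, -0.146476)  len=0.7008
  (v11,v13,v14) [+--] → (-0.556806, -1.01, -0.146476)–(-0.556806, -1.01, -0.5543)  len=0.4078
  (v11,v14,v9) [+--] → (-0.556806, -1.01, -0.5543)–(-1.39012, -1.01, -0.370516)  len=0.8533
  (v12,v0,v13) [-+-] → (1.6262, -1.01, 0)–(0.897984, -1.01, 0.42046)  len=0.8409
  (v13,v0,v1) [-++] → (0.897984, -1.01, 0.42046)–(0.666186, -1.01, 0.5543)  len=0.2677
  (v13,v1,v14) [-+-] → (0.666186, -1.01, 0.5543)–(0.666186, -1.01, -0.286621)  len=0.8409
  (v14,v1,v2) [-++] → (0.666186, -1.01, -0.286621)–(0.666186, -1.01, -0.5543)  len=0.2677
  (v14,v2,v12) [-+-] → (0.666186, -1.01, -0.5543)–(1.09819, -1.01, -0.304871)  len=0.4988
  (v12,v2,v0) [-++] → (1.09819, -1.01, -0.304871)–(1.6262, -1.01, 0)  len=0.6097

Chained into 2 loop(s):
  loop 1: 8 segments, perimeter = 4.0909
  loop 2: 6 segments, perimeter = 3.3257
Total perimeter = 7.417


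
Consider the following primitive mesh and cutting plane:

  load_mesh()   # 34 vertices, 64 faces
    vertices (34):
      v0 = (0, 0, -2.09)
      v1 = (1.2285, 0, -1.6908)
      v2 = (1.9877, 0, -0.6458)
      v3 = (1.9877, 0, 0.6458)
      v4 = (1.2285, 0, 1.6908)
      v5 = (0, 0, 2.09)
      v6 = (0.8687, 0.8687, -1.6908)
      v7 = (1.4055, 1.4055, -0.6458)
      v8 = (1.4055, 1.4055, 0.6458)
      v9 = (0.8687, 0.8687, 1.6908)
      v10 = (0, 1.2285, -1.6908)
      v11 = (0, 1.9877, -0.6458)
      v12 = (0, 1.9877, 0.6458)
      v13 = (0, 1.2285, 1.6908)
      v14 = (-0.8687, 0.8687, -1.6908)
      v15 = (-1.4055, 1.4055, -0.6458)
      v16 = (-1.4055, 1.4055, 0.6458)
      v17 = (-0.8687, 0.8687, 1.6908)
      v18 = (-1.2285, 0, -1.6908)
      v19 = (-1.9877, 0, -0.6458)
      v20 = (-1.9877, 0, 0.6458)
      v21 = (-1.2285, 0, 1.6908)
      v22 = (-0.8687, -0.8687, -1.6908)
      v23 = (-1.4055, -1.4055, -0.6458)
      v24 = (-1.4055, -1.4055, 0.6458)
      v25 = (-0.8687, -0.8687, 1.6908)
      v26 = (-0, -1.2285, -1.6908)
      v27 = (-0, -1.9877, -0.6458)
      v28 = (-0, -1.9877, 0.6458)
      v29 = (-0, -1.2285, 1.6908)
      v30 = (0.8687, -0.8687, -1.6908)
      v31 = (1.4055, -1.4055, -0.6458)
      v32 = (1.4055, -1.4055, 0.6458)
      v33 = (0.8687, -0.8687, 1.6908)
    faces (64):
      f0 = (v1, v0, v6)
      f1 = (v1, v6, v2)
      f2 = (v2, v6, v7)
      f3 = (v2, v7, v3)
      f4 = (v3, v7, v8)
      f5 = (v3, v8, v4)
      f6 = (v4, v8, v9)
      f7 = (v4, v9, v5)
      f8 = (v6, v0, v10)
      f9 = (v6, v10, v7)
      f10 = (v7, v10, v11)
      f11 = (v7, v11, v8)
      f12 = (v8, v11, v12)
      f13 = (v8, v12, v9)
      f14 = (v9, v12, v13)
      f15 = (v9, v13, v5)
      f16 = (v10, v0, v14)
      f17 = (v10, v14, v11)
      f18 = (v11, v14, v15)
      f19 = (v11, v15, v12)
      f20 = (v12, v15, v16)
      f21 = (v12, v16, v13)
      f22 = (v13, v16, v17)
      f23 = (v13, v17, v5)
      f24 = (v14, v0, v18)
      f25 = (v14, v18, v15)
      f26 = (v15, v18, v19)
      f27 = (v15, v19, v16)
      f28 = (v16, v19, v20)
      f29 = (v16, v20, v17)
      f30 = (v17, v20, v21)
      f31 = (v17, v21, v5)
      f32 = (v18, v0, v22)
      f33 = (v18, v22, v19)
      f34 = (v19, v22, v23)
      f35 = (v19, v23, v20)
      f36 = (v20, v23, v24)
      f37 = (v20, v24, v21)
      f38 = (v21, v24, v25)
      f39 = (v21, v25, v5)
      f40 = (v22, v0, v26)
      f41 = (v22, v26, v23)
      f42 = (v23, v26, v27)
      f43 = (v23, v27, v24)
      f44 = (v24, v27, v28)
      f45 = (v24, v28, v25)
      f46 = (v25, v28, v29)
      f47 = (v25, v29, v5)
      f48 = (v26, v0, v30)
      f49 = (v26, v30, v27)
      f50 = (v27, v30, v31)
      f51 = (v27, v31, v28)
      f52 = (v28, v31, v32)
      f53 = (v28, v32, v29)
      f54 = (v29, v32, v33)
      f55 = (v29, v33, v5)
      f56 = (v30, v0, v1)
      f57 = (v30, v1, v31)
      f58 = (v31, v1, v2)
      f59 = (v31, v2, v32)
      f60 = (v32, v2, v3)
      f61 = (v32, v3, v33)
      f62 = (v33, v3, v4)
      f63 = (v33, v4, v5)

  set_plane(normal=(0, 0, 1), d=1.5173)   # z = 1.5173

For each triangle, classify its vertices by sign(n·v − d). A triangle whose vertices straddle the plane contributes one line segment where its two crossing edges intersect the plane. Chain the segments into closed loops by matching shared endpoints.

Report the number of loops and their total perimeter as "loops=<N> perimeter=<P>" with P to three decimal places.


Straddling triangles (16 of 64):
  (v3,v8,v4) [--+] → (1.25789, 0.233353, 1.5173)–(1.35455, 0, 1.5173)  len=0.2526
  (v4,v8,v9) [+-+] → (1.25789, 0.233353, 1.5173)–(0.957824, 0.957824, 1.5173)  len=0.7842
  (v8,v12,v9) [--+] → (0.724471, 1.05449, 1.5173)–(0.957824, 0.957824, 1.5173)  len=0.2526
  (v9,v12,v13) [+-+] → (0.724471, 1.05449, 1.5173)–(0, 1.35455, 1.5173)  len=0.7842
  (v12,v16,v13) [--+] → (-0.233353, 1.25789, 1.5173)–(0, 1.35455, 1.5173)  len=0.2526
  (v13,v16,v17) [+-+] → (-0.233353, 1.25789, 1.5173)–(-0.957824, 0.957824, 1.5173)  len=0.7842
  (v16,v20,v17) [--+] → (-1.05449, 0.724471, 1.5173)–(-0.957824, 0.957824, 1.5173)  len=0.2526
  (v17,v20,v21) [+-+] → (-1.05449, 0.724471, 1.5173)–(-1.35455, 0, 1.5173)  len=0.7842
  (v20,v24,v21) [--+] → (-1.25789, -0.233353, 1.5173)–(-1.35455, 0, 1.5173)  len=0.2526
  (v21,v24,v25) [+-+] → (-1.25789, -0.233353, 1.5173)–(-0.957824, -0.957824, 1.5173)  len=0.7842
  (v24,v28,v25) [--+] → (-0.724471, -1.05449, 1.5173)–(-0.957824, -0.957824, 1.5173)  len=0.2526
  (v25,v28,v29) [+-+] → (-0.724471, -1.05449, 1.5173)–(0, -1.35455, 1.5173)  len=0.7842
  (v28,v32,v29) [--+] → (0.233353, -1.25789, 1.5173)–(0, -1.35455, 1.5173)  len=0.2526
  (v29,v32,v33) [+-+] → (0.233353, -1.25789, 1.5173)–(0.957824, -0.957824, 1.5173)  len=0.7842
  (v32,v3,v33) [--+] → (1.05449, -0.724471, 1.5173)–(0.957824, -0.957824, 1.5173)  len=0.2526
  (v33,v3,v4) [+-+] → (1.05449, -0.724471, 1.5173)–(1.35455, 0, 1.5173)  len=0.7842

Chained into 1 loop(s):
  loop 1: 16 segments, perimeter = 8.2939
Total perimeter = 8.294

loops=1 perimeter=8.294


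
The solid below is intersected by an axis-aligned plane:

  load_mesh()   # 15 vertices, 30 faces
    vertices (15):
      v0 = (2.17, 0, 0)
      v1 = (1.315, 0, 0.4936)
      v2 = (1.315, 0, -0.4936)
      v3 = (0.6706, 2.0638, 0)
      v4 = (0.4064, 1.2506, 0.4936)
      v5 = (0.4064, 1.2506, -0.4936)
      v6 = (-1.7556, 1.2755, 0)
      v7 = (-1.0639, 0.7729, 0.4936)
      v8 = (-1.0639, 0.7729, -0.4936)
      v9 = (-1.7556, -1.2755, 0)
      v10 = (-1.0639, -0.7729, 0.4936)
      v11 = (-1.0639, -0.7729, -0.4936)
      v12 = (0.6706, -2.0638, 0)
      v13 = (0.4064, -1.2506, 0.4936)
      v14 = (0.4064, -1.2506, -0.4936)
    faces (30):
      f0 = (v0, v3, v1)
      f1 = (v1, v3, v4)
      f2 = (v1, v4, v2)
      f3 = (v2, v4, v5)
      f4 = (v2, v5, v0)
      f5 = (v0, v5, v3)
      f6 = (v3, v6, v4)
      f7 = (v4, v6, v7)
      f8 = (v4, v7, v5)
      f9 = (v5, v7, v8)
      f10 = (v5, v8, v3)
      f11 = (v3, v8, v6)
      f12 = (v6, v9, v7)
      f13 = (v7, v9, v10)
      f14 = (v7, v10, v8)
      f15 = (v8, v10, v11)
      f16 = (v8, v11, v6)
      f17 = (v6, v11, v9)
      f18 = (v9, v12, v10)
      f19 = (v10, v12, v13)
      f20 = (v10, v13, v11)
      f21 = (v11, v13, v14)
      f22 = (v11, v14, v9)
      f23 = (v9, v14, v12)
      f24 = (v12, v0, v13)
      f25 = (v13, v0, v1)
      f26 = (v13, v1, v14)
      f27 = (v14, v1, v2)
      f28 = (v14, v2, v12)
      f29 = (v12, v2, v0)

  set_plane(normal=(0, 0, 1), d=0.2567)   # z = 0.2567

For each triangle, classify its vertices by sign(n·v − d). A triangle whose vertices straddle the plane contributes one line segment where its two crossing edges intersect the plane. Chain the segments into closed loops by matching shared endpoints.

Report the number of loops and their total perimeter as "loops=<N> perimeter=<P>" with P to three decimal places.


loops=2 perimeter=17.871

Straddling triangles (20 of 30):
  (v0,v3,v1) [--+] → (1.00572, 0.990507, 0.2567)–(1.72535, 0, 0.2567)  len=1.2243
  (v1,v3,v4) [+-+] → (1.00572, 0.990507, 0.2567)–(0.533201, 1.64089, 0.2567)  len=0.8039
  (v1,v4,v2) [++-] → (0.624438, 0.950491, 0.2567)–(1.315, 0, 0.2567)  len=1.1749
  (v2,v4,v5) [-+-] → (0.624438, 0.950491, 0.2567)–(0.4064, 1.2506, 0.2567)  len=0.3710
  (v3,v6,v4) [--+] → (-0.631237, 1.26255, 0.2567)–(0.533201, 1.64089, 0.2567)  len=1.2244
  (v4,v6,v7) [+-+] → (-0.631237, 1.26255, 0.2567)–(-1.39588, 1.01412, 0.2567)  len=0.8040
  (v4,v7,v5) [++-] → (-0.71107, 0.887534, 0.2567)–(0.4064, 1.2506, 0.2567)  len=1.1750
  (v5,v7,v8) [-+-] → (-0.71107, 0.887534, 0.2567)–(-1.0639, 0.7729, 0.2567)  len=0.3710
  (v6,v9,v7) [--+] → (-1.39588, -0.210216, 0.2567)–(-1.39588, 1.01412, 0.2567)  len=1.2243
  (v7,v9,v10) [+-+] → (-1.39588, -0.210216, 0.2567)–(-1.39588, -1.01412, 0.2567)  len=0.8039
  (v7,v10,v8) [++-] → (-1.0639, -0.401952, 0.2567)–(-1.0639, 0.7729, 0.2567)  len=1.1749
  (v8,v10,v11) [-+-] → (-1.0639, -0.401952, 0.2567)–(-1.0639, -0.7729, 0.2567)  len=0.3709
  (v9,v12,v10) [--+] → (-0.231438, -1.39246, 0.2567)–(-1.39588, -1.01412, 0.2567)  len=1.2244
  (v10,v12,v13) [+-+] → (-0.231438, -1.39246, 0.2567)–(0.533201, -1.64089, 0.2567)  len=0.8040
  (v10,v13,v11) [++-] → (0.0535697, -1.13597, 0.2567)–(-1.0639, -0.7729, 0.2567)  len=1.1750
  (v11,v13,v14) [-+-] → (0.0535697, -1.13597, 0.2567)–(0.4064, -1.2506, 0.2567)  len=0.3710
  (v12,v0,v13) [--+] → (1.25283, -0.650383, 0.2567)–(0.533201, -1.64089, 0.2567)  len=1.2243
  (v13,v0,v1) [+-+] → (1.25283, -0.650383, 0.2567)–(1.72535, 0, 0.2567)  len=0.8039
  (v13,v1,v14) [++-] → (1.09696, -0.300109, 0.2567)–(0.4064, -1.2506, 0.2567)  len=1.1749
  (v14,v1,v2) [-+-] → (1.09696, -0.300109, 0.2567)–(1.315, 0, 0.2567)  len=0.3710

Chained into 2 loop(s):
  loop 1: 10 segments, perimeter = 10.1414
  loop 2: 10 segments, perimeter = 7.7293
Total perimeter = 17.871


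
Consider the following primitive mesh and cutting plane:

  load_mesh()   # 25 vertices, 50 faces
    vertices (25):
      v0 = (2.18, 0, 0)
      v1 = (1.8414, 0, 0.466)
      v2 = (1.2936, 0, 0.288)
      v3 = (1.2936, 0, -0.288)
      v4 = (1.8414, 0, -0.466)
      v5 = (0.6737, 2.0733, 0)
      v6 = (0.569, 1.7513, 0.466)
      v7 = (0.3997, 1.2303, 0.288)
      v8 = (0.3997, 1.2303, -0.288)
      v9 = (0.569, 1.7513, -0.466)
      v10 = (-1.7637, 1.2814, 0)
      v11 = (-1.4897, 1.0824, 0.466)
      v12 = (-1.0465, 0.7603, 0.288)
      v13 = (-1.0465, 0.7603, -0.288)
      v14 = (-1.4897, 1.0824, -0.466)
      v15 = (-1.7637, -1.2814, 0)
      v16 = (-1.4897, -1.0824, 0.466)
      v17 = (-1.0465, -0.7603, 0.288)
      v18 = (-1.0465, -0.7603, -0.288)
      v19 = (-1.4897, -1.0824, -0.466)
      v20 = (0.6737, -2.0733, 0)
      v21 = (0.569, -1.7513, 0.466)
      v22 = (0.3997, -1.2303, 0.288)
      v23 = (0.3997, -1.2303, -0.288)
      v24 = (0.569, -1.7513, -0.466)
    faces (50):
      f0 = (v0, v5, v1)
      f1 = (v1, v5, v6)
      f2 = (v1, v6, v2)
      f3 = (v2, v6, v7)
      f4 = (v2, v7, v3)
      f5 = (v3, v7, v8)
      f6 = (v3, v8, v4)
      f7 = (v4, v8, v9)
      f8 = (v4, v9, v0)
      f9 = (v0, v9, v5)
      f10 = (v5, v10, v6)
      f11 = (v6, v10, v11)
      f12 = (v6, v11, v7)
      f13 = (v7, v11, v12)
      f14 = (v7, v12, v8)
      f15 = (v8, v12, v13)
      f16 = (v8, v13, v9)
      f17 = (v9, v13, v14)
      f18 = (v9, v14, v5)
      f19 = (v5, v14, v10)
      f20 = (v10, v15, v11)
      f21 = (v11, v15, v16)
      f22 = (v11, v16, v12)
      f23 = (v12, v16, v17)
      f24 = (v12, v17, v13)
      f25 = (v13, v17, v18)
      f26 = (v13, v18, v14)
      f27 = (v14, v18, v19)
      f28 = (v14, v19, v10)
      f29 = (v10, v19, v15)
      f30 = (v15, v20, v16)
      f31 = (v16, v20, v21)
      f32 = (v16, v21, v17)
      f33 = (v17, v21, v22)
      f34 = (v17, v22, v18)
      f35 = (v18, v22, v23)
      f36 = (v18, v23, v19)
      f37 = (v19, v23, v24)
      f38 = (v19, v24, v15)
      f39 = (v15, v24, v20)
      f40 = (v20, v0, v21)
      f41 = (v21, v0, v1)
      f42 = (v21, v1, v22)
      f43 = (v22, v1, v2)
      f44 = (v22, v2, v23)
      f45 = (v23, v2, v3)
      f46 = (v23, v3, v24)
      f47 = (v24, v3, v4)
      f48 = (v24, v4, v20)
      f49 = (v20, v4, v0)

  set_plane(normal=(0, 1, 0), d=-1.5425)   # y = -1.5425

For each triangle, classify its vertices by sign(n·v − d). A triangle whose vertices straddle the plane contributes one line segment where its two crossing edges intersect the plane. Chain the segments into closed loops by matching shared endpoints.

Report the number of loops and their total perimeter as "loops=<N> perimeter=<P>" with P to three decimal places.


Straddling triangles (14 of 50):
  (v15,v20,v16) [+-+] → (-0.960057, -1.5425, 0)–(-0.485179, -1.5425, 0.249624)  len=0.5365
  (v16,v20,v21) [+--] → (-0.485179, -1.5425, 0.249624)–(-0.073632, -1.5425, 0.466)  len=0.4650
  (v16,v21,v17) [+-+] → (-0.073632, -1.5425, 0.466)–(0.22862, -1.5425, 0.428496)  len=0.3046
  (v17,v21,v22) [+-+] → (0.22862, -1.5425, 0.428496)–(0.50115, -1.5425, 0.394663)  len=0.2746
  (v19,v23,v24) [++-] → (0.50115, -1.5425, -0.394663)–(-0.073632, -1.5425, -0.466)  len=0.5792
  (v19,v24,v15) [+-+] → (-0.073632, -1.5425, -0.466)–(-0.467535, -1.5425, -0.258933)  len=0.4450
  (v15,v24,v20) [+--] → (-0.467535, -1.5425, -0.258933)–(-0.960057, -1.5425, 0)  len=0.5564
  (v20,v0,v21) [-+-] → (1.05934, -1.5425, 0)–(0.761073, -1.5425, 0.410441)  len=0.5074
  (v21,v0,v1) [-++] → (0.761073, -1.5425, 0.410441)–(0.720703, -1.5425, 0.466)  len=0.0687
  (v21,v1,v22) [-++] → (0.720703, -1.5425, 0.466)–(0.50115, -1.5425, 0.394663)  len=0.2309
  (v23,v3,v24) [++-] → (0.655391, -1.5425, -0.444778)–(0.50115, -1.5425, -0.394663)  len=0.1622
  (v24,v3,v4) [-++] → (0.655391, -1.5425, -0.444778)–(0.720703, -1.5425, -0.466)  len=0.0687
  (v24,v4,v20) [-+-] → (0.720703, -1.5425, -0.466)–(0.972651, -1.5425, -0.119304)  len=0.4286
  (v20,v4,v0) [-++] → (0.972651, -1.5425, -0.119304)–(1.05934, -1.5425, 0)  len=0.1475

Chained into 1 loop(s):
  loop 1: 14 segments, perimeter = 4.7751
Total perimeter = 4.775

loops=1 perimeter=4.775


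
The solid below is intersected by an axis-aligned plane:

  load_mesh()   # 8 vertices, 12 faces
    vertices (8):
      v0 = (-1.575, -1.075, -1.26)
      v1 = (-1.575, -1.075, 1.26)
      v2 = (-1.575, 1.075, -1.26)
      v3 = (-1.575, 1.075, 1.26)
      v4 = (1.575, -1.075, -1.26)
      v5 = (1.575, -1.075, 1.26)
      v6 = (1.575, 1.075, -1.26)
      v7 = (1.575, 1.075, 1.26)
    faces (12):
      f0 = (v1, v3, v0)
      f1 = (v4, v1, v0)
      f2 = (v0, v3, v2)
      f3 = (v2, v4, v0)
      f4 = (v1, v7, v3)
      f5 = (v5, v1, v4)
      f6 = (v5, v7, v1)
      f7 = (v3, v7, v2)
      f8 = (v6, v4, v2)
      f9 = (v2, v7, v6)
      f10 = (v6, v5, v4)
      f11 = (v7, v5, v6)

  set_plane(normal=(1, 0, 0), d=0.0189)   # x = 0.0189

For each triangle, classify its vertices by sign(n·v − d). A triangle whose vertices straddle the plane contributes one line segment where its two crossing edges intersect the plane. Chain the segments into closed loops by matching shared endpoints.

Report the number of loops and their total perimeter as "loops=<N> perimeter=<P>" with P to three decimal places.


loops=1 perimeter=9.340

Straddling triangles (8 of 12):
  (v4,v1,v0) [+--] → (0.0189, -1.075, -0.01512)–(0.0189, -1.075, -1.26)  len=1.2449
  (v2,v4,v0) [-+-] → (0.0189, -0.0129, -1.26)–(0.0189, -1.075, -1.26)  len=1.0621
  (v1,v7,v3) [-+-] → (0.0189, 0.0129, 1.26)–(0.0189, 1.075, 1.26)  len=1.0621
  (v5,v1,v4) [+-+] → (0.0189, -1.075, 1.26)–(0.0189, -1.075, -0.01512)  len=1.2751
  (v5,v7,v1) [++-] → (0.0189, 0.0129, 1.26)–(0.0189, -1.075, 1.26)  len=1.0879
  (v3,v7,v2) [-+-] → (0.0189, 1.075, 1.26)–(0.0189, 1.075, 0.01512)  len=1.2449
  (v6,v4,v2) [++-] → (0.0189, -0.0129, -1.26)–(0.0189, 1.075, -1.26)  len=1.0879
  (v2,v7,v6) [-++] → (0.0189, 1.075, 0.01512)–(0.0189, 1.075, -1.26)  len=1.2751

Chained into 1 loop(s):
  loop 1: 8 segments, perimeter = 9.3400
Total perimeter = 9.340


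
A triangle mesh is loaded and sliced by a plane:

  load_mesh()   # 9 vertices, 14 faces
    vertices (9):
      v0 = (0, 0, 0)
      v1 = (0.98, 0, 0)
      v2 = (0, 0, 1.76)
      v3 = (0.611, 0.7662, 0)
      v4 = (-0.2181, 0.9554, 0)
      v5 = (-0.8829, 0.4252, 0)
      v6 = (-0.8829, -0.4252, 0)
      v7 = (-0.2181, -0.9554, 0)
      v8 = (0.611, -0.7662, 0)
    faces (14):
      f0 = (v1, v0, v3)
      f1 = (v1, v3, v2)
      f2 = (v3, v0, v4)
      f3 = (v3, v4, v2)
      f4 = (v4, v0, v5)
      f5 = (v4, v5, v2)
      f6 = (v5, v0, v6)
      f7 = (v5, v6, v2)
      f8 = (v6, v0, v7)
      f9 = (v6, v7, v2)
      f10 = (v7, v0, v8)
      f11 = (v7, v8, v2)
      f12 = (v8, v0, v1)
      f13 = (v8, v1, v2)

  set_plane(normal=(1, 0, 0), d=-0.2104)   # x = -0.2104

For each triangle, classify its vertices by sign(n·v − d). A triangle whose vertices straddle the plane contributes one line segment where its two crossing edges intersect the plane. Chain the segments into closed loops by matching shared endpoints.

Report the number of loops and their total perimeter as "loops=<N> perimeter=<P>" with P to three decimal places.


loops=1 perimeter=5.288

Straddling triangles (10 of 14):
  (v3,v0,v4) [++-] → (-0.2104, 0.92167, 0)–(-0.2104, 0.953643, 0)  len=0.0320
  (v3,v4,v2) [+-+] → (-0.2104, 0.953643, 0)–(-0.2104, 0.92167, 0.0621366)  len=0.0699
  (v4,v0,v5) [-+-] → (-0.2104, 0.92167, 0)–(-0.2104, 0.101328, 0)  len=0.8203
  (v4,v5,v2) [--+] → (-0.2104, 0.101328, 1.34058)–(-0.2104, 0.92167, 0.0621366)  len=1.5190
  (v5,v0,v6) [-+-] → (-0.2104, 0.101328, 0)–(-0.2104, -0.101328, 0)  len=0.2027
  (v5,v6,v2) [--+] → (-0.2104, -0.101328, 1.34058)–(-0.2104, 0.101328, 1.34058)  len=0.2027
  (v6,v0,v7) [-+-] → (-0.2104, -0.101328, 0)–(-0.2104, -0.92167, 0)  len=0.8203
  (v6,v7,v2) [--+] → (-0.2104, -0.92167, 0.0621366)–(-0.2104, -0.101328, 1.34058)  len=1.5190
  (v7,v0,v8) [-++] → (-0.2104, -0.92167, 0)–(-0.2104, -0.953643, 0)  len=0.0320
  (v7,v8,v2) [-++] → (-0.2104, -0.953643, 0)–(-0.2104, -0.92167, 0.0621366)  len=0.0699

Chained into 1 loop(s):
  loop 1: 10 segments, perimeter = 5.2877
Total perimeter = 5.288


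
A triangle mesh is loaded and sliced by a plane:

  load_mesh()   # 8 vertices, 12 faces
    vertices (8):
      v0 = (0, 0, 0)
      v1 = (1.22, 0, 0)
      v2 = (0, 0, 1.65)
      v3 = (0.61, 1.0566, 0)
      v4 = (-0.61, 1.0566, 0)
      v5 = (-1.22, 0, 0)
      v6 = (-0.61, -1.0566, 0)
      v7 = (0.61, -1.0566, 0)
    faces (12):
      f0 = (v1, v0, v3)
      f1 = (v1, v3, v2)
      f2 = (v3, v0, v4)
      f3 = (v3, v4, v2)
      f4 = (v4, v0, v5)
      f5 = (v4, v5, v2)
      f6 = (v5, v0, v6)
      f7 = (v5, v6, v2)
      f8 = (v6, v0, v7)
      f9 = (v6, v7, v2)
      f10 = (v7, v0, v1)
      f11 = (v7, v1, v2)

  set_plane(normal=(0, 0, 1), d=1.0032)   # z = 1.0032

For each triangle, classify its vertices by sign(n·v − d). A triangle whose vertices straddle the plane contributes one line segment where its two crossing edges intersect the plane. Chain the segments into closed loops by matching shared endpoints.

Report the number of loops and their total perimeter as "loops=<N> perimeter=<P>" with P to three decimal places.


Straddling triangles (6 of 12):
  (v1,v3,v2) [--+] → (0.23912, 0.414187, 1.0032)–(0.47824, 0, 1.0032)  len=0.4783
  (v3,v4,v2) [--+] → (-0.23912, 0.414187, 1.0032)–(0.23912, 0.414187, 1.0032)  len=0.4782
  (v4,v5,v2) [--+] → (-0.47824, 0, 1.0032)–(-0.23912, 0.414187, 1.0032)  len=0.4783
  (v5,v6,v2) [--+] → (-0.23912, -0.414187, 1.0032)–(-0.47824, 0, 1.0032)  len=0.4783
  (v6,v7,v2) [--+] → (0.23912, -0.414187, 1.0032)–(-0.23912, -0.414187, 1.0032)  len=0.4782
  (v7,v1,v2) [--+] → (0.47824, 0, 1.0032)–(0.23912, -0.414187, 1.0032)  len=0.4783

Chained into 1 loop(s):
  loop 1: 6 segments, perimeter = 2.8695
Total perimeter = 2.870

loops=1 perimeter=2.870


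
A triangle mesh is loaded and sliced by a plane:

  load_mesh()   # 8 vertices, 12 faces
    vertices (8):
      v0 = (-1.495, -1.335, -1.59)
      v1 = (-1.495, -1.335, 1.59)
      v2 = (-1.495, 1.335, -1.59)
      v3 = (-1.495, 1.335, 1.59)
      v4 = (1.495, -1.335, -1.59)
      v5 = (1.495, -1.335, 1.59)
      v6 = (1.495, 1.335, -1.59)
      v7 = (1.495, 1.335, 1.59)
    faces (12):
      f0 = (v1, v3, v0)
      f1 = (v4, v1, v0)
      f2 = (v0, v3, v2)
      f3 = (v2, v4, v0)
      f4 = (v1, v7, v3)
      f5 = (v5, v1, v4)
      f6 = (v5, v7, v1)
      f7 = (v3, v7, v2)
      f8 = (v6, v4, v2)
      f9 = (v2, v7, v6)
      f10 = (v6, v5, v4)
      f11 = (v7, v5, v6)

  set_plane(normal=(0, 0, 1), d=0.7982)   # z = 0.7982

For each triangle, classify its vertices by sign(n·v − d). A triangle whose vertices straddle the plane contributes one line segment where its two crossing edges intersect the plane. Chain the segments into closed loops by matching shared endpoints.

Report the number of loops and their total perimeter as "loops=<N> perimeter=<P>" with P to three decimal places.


Straddling triangles (8 of 12):
  (v1,v3,v0) [++-] → (-1.495, 0.670187, 0.7982)–(-1.495, -1.335, 0.7982)  len=2.0052
  (v4,v1,v0) [-+-] → (-0.750509, -1.335, 0.7982)–(-1.495, -1.335, 0.7982)  len=0.7445
  (v0,v3,v2) [-+-] → (-1.495, 0.670187, 0.7982)–(-1.495, 1.335, 0.7982)  len=0.6648
  (v5,v1,v4) [++-] → (-0.750509, -1.335, 0.7982)–(1.495, -1.335, 0.7982)  len=2.2455
  (v3,v7,v2) [++-] → (0.750509, 1.335, 0.7982)–(-1.495, 1.335, 0.7982)  len=2.2455
  (v2,v7,v6) [-+-] → (0.750509, 1.335, 0.7982)–(1.495, 1.335, 0.7982)  len=0.7445
  (v6,v5,v4) [-+-] → (1.495, -0.670187, 0.7982)–(1.495, -1.335, 0.7982)  len=0.6648
  (v7,v5,v6) [++-] → (1.495, -0.670187, 0.7982)–(1.495, 1.335, 0.7982)  len=2.0052

Chained into 1 loop(s):
  loop 1: 8 segments, perimeter = 11.3200
Total perimeter = 11.320

loops=1 perimeter=11.320


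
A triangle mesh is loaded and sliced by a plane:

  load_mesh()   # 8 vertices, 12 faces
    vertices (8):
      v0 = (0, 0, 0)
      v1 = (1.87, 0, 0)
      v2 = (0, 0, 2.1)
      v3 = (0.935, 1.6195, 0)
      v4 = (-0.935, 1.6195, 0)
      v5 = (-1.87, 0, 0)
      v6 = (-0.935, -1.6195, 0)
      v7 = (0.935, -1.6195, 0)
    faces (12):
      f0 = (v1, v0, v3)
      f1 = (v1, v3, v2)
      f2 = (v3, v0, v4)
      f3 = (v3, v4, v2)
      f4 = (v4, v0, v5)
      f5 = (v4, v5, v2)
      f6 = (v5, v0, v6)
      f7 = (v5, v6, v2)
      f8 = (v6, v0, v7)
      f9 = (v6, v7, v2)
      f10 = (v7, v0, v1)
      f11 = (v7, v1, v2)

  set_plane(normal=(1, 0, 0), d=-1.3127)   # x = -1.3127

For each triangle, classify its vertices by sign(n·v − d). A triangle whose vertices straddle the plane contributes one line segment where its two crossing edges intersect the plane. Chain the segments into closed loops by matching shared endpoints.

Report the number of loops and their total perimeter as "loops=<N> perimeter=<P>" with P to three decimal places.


Straddling triangles (4 of 12):
  (v4,v0,v5) [++-] → (-1.3127, 0, 0)–(-1.3127, 0.965291, 0)  len=0.9653
  (v4,v5,v2) [+-+] → (-1.3127, 0.965291, 0)–(-1.3127, 0, 0.625845)  len=1.1504
  (v5,v0,v6) [-++] → (-1.3127, 0, 0)–(-1.3127, -0.965291, 0)  len=0.9653
  (v5,v6,v2) [-++] → (-1.3127, -0.965291, 0)–(-1.3127, 0, 0.625845)  len=1.1504

Chained into 1 loop(s):
  loop 1: 4 segments, perimeter = 4.2314
Total perimeter = 4.231

loops=1 perimeter=4.231


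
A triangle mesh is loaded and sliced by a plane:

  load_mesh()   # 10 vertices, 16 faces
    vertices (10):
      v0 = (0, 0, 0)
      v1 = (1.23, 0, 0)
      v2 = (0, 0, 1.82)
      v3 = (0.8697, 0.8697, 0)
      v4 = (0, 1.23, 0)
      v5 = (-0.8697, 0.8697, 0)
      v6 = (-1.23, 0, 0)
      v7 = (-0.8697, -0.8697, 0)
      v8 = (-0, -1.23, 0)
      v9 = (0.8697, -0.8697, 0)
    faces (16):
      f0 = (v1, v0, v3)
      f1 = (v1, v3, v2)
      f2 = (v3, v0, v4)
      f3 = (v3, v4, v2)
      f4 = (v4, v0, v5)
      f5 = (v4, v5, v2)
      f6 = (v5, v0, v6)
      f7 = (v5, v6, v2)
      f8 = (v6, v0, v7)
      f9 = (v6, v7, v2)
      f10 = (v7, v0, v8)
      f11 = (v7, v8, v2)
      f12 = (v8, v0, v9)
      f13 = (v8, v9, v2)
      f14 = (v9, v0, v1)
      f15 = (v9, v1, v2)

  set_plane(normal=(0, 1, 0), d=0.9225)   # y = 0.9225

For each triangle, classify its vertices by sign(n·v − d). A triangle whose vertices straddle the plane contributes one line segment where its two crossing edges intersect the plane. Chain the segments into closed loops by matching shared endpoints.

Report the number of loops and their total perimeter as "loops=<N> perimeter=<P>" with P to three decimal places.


Straddling triangles (4 of 16):
  (v3,v0,v4) [--+] → (0, 0.9225, 0)–(0.74225, 0.9225, 0)  len=0.7423
  (v3,v4,v2) [-+-] → (0.74225, 0.9225, 0)–(0, 0.9225, 0.455)  len=0.8706
  (v4,v0,v5) [+--] → (0, 0.9225, 0)–(-0.74225, 0.9225, 0)  len=0.7423
  (v4,v5,v2) [+--] → (-0.74225, 0.9225, 0)–(0, 0.9225, 0.455)  len=0.8706

Chained into 1 loop(s):
  loop 1: 4 segments, perimeter = 3.2257
Total perimeter = 3.226

loops=1 perimeter=3.226


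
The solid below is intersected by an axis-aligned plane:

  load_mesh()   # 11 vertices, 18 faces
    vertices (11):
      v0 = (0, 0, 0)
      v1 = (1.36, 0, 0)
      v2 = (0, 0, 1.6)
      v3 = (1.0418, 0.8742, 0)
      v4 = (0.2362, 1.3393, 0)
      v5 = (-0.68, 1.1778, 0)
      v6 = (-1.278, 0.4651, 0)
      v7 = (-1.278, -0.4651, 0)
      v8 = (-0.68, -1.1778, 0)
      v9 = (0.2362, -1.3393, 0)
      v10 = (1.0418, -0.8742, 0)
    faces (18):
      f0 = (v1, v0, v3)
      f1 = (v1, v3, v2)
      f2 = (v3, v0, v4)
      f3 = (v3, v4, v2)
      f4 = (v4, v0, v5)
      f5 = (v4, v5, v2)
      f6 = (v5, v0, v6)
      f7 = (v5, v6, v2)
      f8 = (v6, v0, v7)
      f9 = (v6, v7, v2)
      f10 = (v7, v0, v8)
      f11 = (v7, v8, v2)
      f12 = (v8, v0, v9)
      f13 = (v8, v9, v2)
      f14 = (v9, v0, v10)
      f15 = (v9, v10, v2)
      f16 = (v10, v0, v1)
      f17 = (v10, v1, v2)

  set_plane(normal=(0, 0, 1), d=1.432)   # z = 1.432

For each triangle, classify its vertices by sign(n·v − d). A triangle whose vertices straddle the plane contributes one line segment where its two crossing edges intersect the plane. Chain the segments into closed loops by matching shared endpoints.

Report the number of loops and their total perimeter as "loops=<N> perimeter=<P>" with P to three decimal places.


Straddling triangles (9 of 18):
  (v1,v3,v2) [--+] → (0.109389, 0.091791, 1.432)–(0.1428, 0, 1.432)  len=0.0977
  (v3,v4,v2) [--+] → (0.024801, 0.140627, 1.432)–(0.109389, 0.091791, 1.432)  len=0.0977
  (v4,v5,v2) [--+] → (-0.0714, 0.123669, 1.432)–(0.024801, 0.140627, 1.432)  len=0.0977
  (v5,v6,v2) [--+] → (-0.13419, 0.0488355, 1.432)–(-0.0714, 0.123669, 1.432)  len=0.0977
  (v6,v7,v2) [--+] → (-0.13419, -0.0488355, 1.432)–(-0.13419, 0.0488355, 1.432)  len=0.0977
  (v7,v8,v2) [--+] → (-0.0714, -0.123669, 1.432)–(-0.13419, -0.0488355, 1.432)  len=0.0977
  (v8,v9,v2) [--+] → (0.024801, -0.140627, 1.432)–(-0.0714, -0.123669, 1.432)  len=0.0977
  (v9,v10,v2) [--+] → (0.109389, -0.091791, 1.432)–(0.024801, -0.140627, 1.432)  len=0.0977
  (v10,v1,v2) [--+] → (0.1428, 0, 1.432)–(0.109389, -0.091791, 1.432)  len=0.0977

Chained into 1 loop(s):
  loop 1: 9 segments, perimeter = 0.8791
Total perimeter = 0.879

loops=1 perimeter=0.879
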